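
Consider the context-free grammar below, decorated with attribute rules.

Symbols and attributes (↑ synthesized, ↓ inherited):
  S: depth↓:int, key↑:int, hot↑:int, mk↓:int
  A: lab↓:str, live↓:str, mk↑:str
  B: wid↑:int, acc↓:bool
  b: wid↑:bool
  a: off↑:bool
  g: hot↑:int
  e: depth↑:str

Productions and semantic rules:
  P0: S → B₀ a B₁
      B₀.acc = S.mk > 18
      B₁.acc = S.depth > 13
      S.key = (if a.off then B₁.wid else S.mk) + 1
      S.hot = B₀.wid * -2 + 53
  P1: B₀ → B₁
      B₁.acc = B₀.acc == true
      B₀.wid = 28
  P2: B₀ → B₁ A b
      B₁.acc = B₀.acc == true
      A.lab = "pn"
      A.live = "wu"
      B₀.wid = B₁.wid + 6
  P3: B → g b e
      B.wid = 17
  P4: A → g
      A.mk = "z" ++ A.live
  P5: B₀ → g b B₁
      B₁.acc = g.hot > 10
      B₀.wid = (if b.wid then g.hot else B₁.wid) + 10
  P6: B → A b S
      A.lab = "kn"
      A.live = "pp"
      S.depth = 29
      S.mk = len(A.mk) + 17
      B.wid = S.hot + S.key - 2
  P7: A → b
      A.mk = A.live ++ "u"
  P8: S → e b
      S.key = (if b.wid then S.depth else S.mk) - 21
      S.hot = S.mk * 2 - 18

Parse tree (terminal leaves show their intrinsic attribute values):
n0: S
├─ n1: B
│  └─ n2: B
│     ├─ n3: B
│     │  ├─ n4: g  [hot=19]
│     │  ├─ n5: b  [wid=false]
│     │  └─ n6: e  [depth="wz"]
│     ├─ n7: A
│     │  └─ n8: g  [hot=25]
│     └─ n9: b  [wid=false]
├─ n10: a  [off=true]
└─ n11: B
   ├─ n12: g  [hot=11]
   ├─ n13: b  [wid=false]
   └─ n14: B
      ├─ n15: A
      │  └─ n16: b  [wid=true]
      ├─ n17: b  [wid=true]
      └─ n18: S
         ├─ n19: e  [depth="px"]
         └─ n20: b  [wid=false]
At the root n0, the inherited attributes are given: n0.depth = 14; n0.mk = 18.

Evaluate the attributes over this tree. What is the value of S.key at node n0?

1. n0.depth = 14  [given at root]
2. n0.mk = 18  [given at root]
3. n1.acc = false  [S.mk > 18]
4. n2.acc = false  [B₀.acc == true]
5. n3.acc = false  [B₀.acc == true]
6. n4.hot = 19  [terminal]
7. n5.wid = false  [terminal]
8. n6.depth = "wz"  [terminal]
9. n3.wid = 17  [17]
10. n7.lab = "pn"  ["pn"]
11. n7.live = "wu"  ["wu"]
12. n8.hot = 25  [terminal]
13. n7.mk = "zwu"  ["z" ++ A.live]
14. n9.wid = false  [terminal]
15. n2.wid = 23  [B₁.wid + 6]
16. n1.wid = 28  [28]
17. n10.off = true  [terminal]
18. n11.acc = true  [S.depth > 13]
19. n12.hot = 11  [terminal]
20. n13.wid = false  [terminal]
21. n14.acc = true  [g.hot > 10]
22. n15.lab = "kn"  ["kn"]
23. n15.live = "pp"  ["pp"]
24. n16.wid = true  [terminal]
25. n15.mk = "ppu"  [A.live ++ "u"]
26. n17.wid = true  [terminal]
27. n18.depth = 29  [29]
28. n18.mk = 20  [len(A.mk) + 17]
29. n19.depth = "px"  [terminal]
30. n20.wid = false  [terminal]
31. n18.key = -1  [(if b.wid then S.depth else S.mk) - 21]
32. n18.hot = 22  [S.mk * 2 - 18]
33. n14.wid = 19  [S.hot + S.key - 2]
34. n11.wid = 29  [(if b.wid then g.hot else B₁.wid) + 10]
35. n0.key = 30  [(if a.off then B₁.wid else S.mk) + 1]
36. n0.hot = -3  [B₀.wid * -2 + 53]

30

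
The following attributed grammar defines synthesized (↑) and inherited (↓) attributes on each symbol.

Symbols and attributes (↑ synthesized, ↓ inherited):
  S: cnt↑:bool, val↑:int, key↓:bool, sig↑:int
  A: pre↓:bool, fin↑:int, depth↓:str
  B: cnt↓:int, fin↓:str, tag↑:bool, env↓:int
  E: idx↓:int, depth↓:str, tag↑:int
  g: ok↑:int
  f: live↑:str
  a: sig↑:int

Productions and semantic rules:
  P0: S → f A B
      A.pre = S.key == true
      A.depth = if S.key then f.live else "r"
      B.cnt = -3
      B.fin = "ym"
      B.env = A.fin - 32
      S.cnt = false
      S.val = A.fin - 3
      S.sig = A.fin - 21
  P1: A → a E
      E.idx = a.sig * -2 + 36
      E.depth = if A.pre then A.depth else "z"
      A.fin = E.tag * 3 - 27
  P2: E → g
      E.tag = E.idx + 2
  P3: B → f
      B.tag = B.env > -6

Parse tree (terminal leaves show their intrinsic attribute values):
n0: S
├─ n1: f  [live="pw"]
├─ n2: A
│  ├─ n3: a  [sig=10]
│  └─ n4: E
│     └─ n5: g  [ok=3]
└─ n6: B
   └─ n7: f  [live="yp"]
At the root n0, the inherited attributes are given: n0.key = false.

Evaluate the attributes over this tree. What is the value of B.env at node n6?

1. n0.key = false  [given at root]
2. n1.live = "pw"  [terminal]
3. n2.pre = false  [S.key == true]
4. n2.depth = "r"  [if S.key then f.live else "r"]
5. n3.sig = 10  [terminal]
6. n4.idx = 16  [a.sig * -2 + 36]
7. n4.depth = "z"  [if A.pre then A.depth else "z"]
8. n5.ok = 3  [terminal]
9. n4.tag = 18  [E.idx + 2]
10. n2.fin = 27  [E.tag * 3 - 27]
11. n6.cnt = -3  [-3]
12. n6.fin = "ym"  ["ym"]
13. n6.env = -5  [A.fin - 32]
14. n7.live = "yp"  [terminal]
15. n6.tag = true  [B.env > -6]
16. n0.cnt = false  [false]
17. n0.val = 24  [A.fin - 3]
18. n0.sig = 6  [A.fin - 21]

-5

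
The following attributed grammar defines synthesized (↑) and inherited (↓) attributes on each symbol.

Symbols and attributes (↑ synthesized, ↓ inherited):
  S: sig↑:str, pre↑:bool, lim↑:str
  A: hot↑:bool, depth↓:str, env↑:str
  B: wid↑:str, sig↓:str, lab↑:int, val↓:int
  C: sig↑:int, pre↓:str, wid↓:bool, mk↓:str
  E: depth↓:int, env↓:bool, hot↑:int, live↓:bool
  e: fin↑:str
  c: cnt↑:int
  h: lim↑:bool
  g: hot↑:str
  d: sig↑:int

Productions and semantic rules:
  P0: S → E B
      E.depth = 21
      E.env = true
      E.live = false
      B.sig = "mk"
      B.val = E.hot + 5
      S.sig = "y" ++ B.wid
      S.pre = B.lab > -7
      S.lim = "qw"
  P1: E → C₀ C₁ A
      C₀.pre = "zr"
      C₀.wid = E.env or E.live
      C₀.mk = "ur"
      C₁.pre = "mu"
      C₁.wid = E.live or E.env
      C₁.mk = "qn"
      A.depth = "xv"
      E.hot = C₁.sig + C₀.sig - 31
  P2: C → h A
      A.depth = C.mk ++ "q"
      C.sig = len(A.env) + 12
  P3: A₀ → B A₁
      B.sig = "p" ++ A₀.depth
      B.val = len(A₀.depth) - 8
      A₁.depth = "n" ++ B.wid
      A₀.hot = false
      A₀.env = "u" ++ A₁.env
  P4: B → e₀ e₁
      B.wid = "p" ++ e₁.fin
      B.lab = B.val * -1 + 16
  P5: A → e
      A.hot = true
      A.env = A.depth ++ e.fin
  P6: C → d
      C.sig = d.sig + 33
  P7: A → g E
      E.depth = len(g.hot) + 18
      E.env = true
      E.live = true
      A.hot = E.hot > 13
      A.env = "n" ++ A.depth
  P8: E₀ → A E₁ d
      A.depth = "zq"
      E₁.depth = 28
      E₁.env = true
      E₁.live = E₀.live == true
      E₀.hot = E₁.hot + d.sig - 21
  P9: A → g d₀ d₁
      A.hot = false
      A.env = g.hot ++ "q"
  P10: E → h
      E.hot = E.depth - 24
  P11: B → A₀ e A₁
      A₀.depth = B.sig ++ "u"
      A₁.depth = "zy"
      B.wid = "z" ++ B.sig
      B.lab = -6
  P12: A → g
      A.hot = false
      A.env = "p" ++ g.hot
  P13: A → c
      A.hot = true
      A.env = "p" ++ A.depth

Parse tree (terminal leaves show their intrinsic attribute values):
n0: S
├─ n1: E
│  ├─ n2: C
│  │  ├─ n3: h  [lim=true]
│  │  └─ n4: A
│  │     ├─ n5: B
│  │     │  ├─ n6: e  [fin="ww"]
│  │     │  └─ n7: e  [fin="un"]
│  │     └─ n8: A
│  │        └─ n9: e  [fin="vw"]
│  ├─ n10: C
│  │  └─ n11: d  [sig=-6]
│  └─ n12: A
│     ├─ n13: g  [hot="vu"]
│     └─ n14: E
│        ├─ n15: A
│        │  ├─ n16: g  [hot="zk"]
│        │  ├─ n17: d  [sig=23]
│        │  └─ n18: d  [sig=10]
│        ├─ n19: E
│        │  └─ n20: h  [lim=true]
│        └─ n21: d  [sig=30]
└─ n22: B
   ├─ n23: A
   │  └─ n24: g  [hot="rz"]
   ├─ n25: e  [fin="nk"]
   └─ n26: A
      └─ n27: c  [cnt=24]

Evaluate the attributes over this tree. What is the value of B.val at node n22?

1. n1.depth = 21  [21]
2. n1.env = true  [true]
3. n1.live = false  [false]
4. n2.pre = "zr"  ["zr"]
5. n2.wid = true  [E.env or E.live]
6. n2.mk = "ur"  ["ur"]
7. n3.lim = true  [terminal]
8. n4.depth = "urq"  [C.mk ++ "q"]
9. n5.sig = "purq"  ["p" ++ A₀.depth]
10. n5.val = -5  [len(A₀.depth) - 8]
11. n6.fin = "ww"  [terminal]
12. n7.fin = "un"  [terminal]
13. n5.wid = "pun"  ["p" ++ e₁.fin]
14. n5.lab = 21  [B.val * -1 + 16]
15. n8.depth = "npun"  ["n" ++ B.wid]
16. n9.fin = "vw"  [terminal]
17. n8.hot = true  [true]
18. n8.env = "npunvw"  [A.depth ++ e.fin]
19. n4.hot = false  [false]
20. n4.env = "unpunvw"  ["u" ++ A₁.env]
21. n2.sig = 19  [len(A.env) + 12]
22. n10.pre = "mu"  ["mu"]
23. n10.wid = true  [E.live or E.env]
24. n10.mk = "qn"  ["qn"]
25. n11.sig = -6  [terminal]
26. n10.sig = 27  [d.sig + 33]
27. n12.depth = "xv"  ["xv"]
28. n13.hot = "vu"  [terminal]
29. n14.depth = 20  [len(g.hot) + 18]
30. n14.env = true  [true]
31. n14.live = true  [true]
32. n15.depth = "zq"  ["zq"]
33. n16.hot = "zk"  [terminal]
34. n17.sig = 23  [terminal]
35. n18.sig = 10  [terminal]
36. n15.hot = false  [false]
37. n15.env = "zkq"  [g.hot ++ "q"]
38. n19.depth = 28  [28]
39. n19.env = true  [true]
40. n19.live = true  [E₀.live == true]
41. n20.lim = true  [terminal]
42. n19.hot = 4  [E.depth - 24]
43. n21.sig = 30  [terminal]
44. n14.hot = 13  [E₁.hot + d.sig - 21]
45. n12.hot = false  [E.hot > 13]
46. n12.env = "nxv"  ["n" ++ A.depth]
47. n1.hot = 15  [C₁.sig + C₀.sig - 31]
48. n22.sig = "mk"  ["mk"]
49. n22.val = 20  [E.hot + 5]
50. n23.depth = "mku"  [B.sig ++ "u"]
51. n24.hot = "rz"  [terminal]
52. n23.hot = false  [false]
53. n23.env = "prz"  ["p" ++ g.hot]
54. n25.fin = "nk"  [terminal]
55. n26.depth = "zy"  ["zy"]
56. n27.cnt = 24  [terminal]
57. n26.hot = true  [true]
58. n26.env = "pzy"  ["p" ++ A.depth]
59. n22.wid = "zmk"  ["z" ++ B.sig]
60. n22.lab = -6  [-6]
61. n0.sig = "yzmk"  ["y" ++ B.wid]
62. n0.pre = true  [B.lab > -7]
63. n0.lim = "qw"  ["qw"]

20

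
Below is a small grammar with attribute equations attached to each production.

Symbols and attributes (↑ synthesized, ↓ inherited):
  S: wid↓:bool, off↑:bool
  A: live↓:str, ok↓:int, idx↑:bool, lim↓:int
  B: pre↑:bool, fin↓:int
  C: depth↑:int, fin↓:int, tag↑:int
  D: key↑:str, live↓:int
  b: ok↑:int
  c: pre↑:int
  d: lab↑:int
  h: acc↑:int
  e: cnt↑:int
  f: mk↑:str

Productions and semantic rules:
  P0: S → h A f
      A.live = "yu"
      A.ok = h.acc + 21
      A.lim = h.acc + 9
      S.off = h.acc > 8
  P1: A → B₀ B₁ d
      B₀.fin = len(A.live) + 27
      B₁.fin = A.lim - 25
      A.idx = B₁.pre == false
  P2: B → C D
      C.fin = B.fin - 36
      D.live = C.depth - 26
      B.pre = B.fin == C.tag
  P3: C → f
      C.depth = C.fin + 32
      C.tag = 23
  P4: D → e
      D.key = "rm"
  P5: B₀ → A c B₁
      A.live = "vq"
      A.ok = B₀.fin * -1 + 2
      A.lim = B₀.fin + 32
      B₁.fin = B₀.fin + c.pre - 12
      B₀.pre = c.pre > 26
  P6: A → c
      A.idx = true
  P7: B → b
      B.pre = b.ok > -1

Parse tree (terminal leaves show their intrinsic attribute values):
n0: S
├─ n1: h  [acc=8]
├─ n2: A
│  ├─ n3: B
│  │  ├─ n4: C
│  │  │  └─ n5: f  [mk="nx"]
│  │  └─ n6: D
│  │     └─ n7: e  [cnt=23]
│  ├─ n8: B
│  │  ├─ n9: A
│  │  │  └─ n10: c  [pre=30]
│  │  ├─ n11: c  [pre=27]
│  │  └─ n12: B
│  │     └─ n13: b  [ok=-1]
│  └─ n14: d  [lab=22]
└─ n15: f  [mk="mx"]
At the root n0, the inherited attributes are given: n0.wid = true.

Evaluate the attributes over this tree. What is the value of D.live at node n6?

-1

1. n0.wid = true  [given at root]
2. n1.acc = 8  [terminal]
3. n2.live = "yu"  ["yu"]
4. n2.ok = 29  [h.acc + 21]
5. n2.lim = 17  [h.acc + 9]
6. n3.fin = 29  [len(A.live) + 27]
7. n4.fin = -7  [B.fin - 36]
8. n5.mk = "nx"  [terminal]
9. n4.depth = 25  [C.fin + 32]
10. n4.tag = 23  [23]
11. n6.live = -1  [C.depth - 26]
12. n7.cnt = 23  [terminal]
13. n6.key = "rm"  ["rm"]
14. n3.pre = false  [B.fin == C.tag]
15. n8.fin = -8  [A.lim - 25]
16. n9.live = "vq"  ["vq"]
17. n9.ok = 10  [B₀.fin * -1 + 2]
18. n9.lim = 24  [B₀.fin + 32]
19. n10.pre = 30  [terminal]
20. n9.idx = true  [true]
21. n11.pre = 27  [terminal]
22. n12.fin = 7  [B₀.fin + c.pre - 12]
23. n13.ok = -1  [terminal]
24. n12.pre = false  [b.ok > -1]
25. n8.pre = true  [c.pre > 26]
26. n14.lab = 22  [terminal]
27. n2.idx = false  [B₁.pre == false]
28. n15.mk = "mx"  [terminal]
29. n0.off = false  [h.acc > 8]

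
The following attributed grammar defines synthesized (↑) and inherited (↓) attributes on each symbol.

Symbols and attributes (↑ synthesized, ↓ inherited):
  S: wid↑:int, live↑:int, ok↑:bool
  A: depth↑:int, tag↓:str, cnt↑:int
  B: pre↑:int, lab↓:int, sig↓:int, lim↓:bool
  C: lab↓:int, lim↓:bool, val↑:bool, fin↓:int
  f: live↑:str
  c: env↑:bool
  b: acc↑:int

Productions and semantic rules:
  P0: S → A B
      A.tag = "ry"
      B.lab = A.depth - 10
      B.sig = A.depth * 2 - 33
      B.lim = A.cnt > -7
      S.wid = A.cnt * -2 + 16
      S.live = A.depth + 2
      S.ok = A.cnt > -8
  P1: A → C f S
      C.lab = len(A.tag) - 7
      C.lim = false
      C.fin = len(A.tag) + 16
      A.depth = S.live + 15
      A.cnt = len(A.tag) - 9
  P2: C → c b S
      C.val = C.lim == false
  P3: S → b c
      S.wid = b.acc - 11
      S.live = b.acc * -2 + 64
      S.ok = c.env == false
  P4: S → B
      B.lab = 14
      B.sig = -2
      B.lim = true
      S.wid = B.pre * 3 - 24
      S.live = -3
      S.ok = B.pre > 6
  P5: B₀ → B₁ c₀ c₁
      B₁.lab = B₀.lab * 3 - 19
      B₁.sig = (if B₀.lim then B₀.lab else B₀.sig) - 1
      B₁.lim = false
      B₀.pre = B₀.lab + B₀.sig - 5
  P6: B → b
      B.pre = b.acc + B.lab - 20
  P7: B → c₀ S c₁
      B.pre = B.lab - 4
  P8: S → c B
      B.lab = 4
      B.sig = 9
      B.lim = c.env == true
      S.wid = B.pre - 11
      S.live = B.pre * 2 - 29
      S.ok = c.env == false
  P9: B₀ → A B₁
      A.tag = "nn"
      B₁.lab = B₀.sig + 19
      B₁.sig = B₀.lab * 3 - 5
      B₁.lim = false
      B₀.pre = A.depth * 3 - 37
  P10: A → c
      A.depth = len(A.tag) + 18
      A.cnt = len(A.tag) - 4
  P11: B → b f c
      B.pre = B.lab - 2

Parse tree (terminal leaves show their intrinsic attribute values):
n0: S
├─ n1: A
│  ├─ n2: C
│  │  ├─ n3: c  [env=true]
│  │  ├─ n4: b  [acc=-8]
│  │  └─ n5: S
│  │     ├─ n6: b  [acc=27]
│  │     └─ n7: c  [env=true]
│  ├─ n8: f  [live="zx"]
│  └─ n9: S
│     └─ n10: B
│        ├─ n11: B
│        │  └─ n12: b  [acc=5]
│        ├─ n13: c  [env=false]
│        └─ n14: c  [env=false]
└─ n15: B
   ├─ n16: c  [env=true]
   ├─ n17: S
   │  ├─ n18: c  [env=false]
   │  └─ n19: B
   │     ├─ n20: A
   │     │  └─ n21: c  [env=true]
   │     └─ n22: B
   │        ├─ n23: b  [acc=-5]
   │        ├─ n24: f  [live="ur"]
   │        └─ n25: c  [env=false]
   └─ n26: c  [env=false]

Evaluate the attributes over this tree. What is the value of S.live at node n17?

1. n1.tag = "ry"  ["ry"]
2. n2.lab = -5  [len(A.tag) - 7]
3. n2.lim = false  [false]
4. n2.fin = 18  [len(A.tag) + 16]
5. n3.env = true  [terminal]
6. n4.acc = -8  [terminal]
7. n6.acc = 27  [terminal]
8. n7.env = true  [terminal]
9. n5.wid = 16  [b.acc - 11]
10. n5.live = 10  [b.acc * -2 + 64]
11. n5.ok = false  [c.env == false]
12. n2.val = true  [C.lim == false]
13. n8.live = "zx"  [terminal]
14. n10.lab = 14  [14]
15. n10.sig = -2  [-2]
16. n10.lim = true  [true]
17. n11.lab = 23  [B₀.lab * 3 - 19]
18. n11.sig = 13  [(if B₀.lim then B₀.lab else B₀.sig) - 1]
19. n11.lim = false  [false]
20. n12.acc = 5  [terminal]
21. n11.pre = 8  [b.acc + B.lab - 20]
22. n13.env = false  [terminal]
23. n14.env = false  [terminal]
24. n10.pre = 7  [B₀.lab + B₀.sig - 5]
25. n9.wid = -3  [B.pre * 3 - 24]
26. n9.live = -3  [-3]
27. n9.ok = true  [B.pre > 6]
28. n1.depth = 12  [S.live + 15]
29. n1.cnt = -7  [len(A.tag) - 9]
30. n15.lab = 2  [A.depth - 10]
31. n15.sig = -9  [A.depth * 2 - 33]
32. n15.lim = false  [A.cnt > -7]
33. n16.env = true  [terminal]
34. n18.env = false  [terminal]
35. n19.lab = 4  [4]
36. n19.sig = 9  [9]
37. n19.lim = false  [c.env == true]
38. n20.tag = "nn"  ["nn"]
39. n21.env = true  [terminal]
40. n20.depth = 20  [len(A.tag) + 18]
41. n20.cnt = -2  [len(A.tag) - 4]
42. n22.lab = 28  [B₀.sig + 19]
43. n22.sig = 7  [B₀.lab * 3 - 5]
44. n22.lim = false  [false]
45. n23.acc = -5  [terminal]
46. n24.live = "ur"  [terminal]
47. n25.env = false  [terminal]
48. n22.pre = 26  [B.lab - 2]
49. n19.pre = 23  [A.depth * 3 - 37]
50. n17.wid = 12  [B.pre - 11]
51. n17.live = 17  [B.pre * 2 - 29]
52. n17.ok = true  [c.env == false]
53. n26.env = false  [terminal]
54. n15.pre = -2  [B.lab - 4]
55. n0.wid = 30  [A.cnt * -2 + 16]
56. n0.live = 14  [A.depth + 2]
57. n0.ok = true  [A.cnt > -8]

17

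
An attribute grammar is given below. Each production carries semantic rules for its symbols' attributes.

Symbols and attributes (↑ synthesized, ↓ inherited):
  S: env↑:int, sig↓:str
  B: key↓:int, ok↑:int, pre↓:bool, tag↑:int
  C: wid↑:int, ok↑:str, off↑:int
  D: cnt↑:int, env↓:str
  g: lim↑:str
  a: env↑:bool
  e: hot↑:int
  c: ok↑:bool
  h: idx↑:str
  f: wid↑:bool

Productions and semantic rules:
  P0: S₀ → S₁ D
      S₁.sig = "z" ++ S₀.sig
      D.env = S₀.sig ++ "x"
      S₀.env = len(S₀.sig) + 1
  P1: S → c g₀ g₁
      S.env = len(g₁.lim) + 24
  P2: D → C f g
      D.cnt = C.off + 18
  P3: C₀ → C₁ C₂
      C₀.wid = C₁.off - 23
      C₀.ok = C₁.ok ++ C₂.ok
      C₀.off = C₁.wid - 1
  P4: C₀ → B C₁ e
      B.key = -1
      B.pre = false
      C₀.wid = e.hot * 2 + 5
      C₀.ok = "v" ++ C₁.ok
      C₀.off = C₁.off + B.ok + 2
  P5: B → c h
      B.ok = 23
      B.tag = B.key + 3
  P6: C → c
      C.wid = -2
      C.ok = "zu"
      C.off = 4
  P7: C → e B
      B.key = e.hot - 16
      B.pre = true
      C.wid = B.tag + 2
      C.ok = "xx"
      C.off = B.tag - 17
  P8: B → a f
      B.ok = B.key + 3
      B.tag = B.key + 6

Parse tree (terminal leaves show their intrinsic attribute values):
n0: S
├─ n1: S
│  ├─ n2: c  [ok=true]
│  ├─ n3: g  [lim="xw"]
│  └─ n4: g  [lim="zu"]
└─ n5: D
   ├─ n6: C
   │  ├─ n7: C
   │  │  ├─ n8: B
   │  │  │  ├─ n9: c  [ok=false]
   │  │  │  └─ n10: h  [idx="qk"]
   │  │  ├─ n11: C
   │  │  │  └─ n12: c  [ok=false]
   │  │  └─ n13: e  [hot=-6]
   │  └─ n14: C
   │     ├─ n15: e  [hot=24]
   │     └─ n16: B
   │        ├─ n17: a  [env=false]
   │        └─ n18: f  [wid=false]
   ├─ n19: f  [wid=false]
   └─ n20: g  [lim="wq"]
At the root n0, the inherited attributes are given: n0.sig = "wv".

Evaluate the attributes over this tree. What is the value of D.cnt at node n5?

10

1. n0.sig = "wv"  [given at root]
2. n1.sig = "zwv"  ["z" ++ S₀.sig]
3. n2.ok = true  [terminal]
4. n3.lim = "xw"  [terminal]
5. n4.lim = "zu"  [terminal]
6. n1.env = 26  [len(g₁.lim) + 24]
7. n5.env = "wvx"  [S₀.sig ++ "x"]
8. n8.key = -1  [-1]
9. n8.pre = false  [false]
10. n9.ok = false  [terminal]
11. n10.idx = "qk"  [terminal]
12. n8.ok = 23  [23]
13. n8.tag = 2  [B.key + 3]
14. n12.ok = false  [terminal]
15. n11.wid = -2  [-2]
16. n11.ok = "zu"  ["zu"]
17. n11.off = 4  [4]
18. n13.hot = -6  [terminal]
19. n7.wid = -7  [e.hot * 2 + 5]
20. n7.ok = "vzu"  ["v" ++ C₁.ok]
21. n7.off = 29  [C₁.off + B.ok + 2]
22. n15.hot = 24  [terminal]
23. n16.key = 8  [e.hot - 16]
24. n16.pre = true  [true]
25. n17.env = false  [terminal]
26. n18.wid = false  [terminal]
27. n16.ok = 11  [B.key + 3]
28. n16.tag = 14  [B.key + 6]
29. n14.wid = 16  [B.tag + 2]
30. n14.ok = "xx"  ["xx"]
31. n14.off = -3  [B.tag - 17]
32. n6.wid = 6  [C₁.off - 23]
33. n6.ok = "vzuxx"  [C₁.ok ++ C₂.ok]
34. n6.off = -8  [C₁.wid - 1]
35. n19.wid = false  [terminal]
36. n20.lim = "wq"  [terminal]
37. n5.cnt = 10  [C.off + 18]
38. n0.env = 3  [len(S₀.sig) + 1]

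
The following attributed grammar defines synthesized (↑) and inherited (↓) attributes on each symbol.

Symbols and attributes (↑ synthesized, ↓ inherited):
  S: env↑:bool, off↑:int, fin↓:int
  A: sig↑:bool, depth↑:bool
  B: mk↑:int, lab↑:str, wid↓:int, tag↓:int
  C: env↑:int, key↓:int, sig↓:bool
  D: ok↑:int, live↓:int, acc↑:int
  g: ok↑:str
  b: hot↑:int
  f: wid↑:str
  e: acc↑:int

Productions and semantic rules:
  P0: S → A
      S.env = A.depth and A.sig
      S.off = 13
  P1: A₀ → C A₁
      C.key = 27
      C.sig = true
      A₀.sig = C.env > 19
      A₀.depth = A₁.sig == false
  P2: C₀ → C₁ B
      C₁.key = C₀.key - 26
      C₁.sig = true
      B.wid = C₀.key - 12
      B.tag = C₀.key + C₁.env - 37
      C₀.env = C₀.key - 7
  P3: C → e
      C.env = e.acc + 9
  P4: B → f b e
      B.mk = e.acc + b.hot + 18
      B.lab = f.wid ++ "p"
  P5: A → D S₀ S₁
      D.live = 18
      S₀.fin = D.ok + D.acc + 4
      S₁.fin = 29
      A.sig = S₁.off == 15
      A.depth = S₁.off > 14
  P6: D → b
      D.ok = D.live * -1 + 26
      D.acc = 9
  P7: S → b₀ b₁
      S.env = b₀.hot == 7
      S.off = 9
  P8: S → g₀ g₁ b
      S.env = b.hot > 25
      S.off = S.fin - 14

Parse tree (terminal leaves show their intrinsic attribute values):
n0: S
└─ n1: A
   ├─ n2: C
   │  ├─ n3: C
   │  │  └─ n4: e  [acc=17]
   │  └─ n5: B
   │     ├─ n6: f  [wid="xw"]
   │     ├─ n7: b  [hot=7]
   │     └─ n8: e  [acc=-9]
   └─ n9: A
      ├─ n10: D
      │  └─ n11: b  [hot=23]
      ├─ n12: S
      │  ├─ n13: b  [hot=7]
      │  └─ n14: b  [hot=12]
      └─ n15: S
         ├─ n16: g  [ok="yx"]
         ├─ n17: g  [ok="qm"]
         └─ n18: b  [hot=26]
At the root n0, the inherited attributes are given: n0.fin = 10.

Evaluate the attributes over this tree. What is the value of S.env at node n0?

false

1. n0.fin = 10  [given at root]
2. n2.key = 27  [27]
3. n2.sig = true  [true]
4. n3.key = 1  [C₀.key - 26]
5. n3.sig = true  [true]
6. n4.acc = 17  [terminal]
7. n3.env = 26  [e.acc + 9]
8. n5.wid = 15  [C₀.key - 12]
9. n5.tag = 16  [C₀.key + C₁.env - 37]
10. n6.wid = "xw"  [terminal]
11. n7.hot = 7  [terminal]
12. n8.acc = -9  [terminal]
13. n5.mk = 16  [e.acc + b.hot + 18]
14. n5.lab = "xwp"  [f.wid ++ "p"]
15. n2.env = 20  [C₀.key - 7]
16. n10.live = 18  [18]
17. n11.hot = 23  [terminal]
18. n10.ok = 8  [D.live * -1 + 26]
19. n10.acc = 9  [9]
20. n12.fin = 21  [D.ok + D.acc + 4]
21. n13.hot = 7  [terminal]
22. n14.hot = 12  [terminal]
23. n12.env = true  [b₀.hot == 7]
24. n12.off = 9  [9]
25. n15.fin = 29  [29]
26. n16.ok = "yx"  [terminal]
27. n17.ok = "qm"  [terminal]
28. n18.hot = 26  [terminal]
29. n15.env = true  [b.hot > 25]
30. n15.off = 15  [S.fin - 14]
31. n9.sig = true  [S₁.off == 15]
32. n9.depth = true  [S₁.off > 14]
33. n1.sig = true  [C.env > 19]
34. n1.depth = false  [A₁.sig == false]
35. n0.env = false  [A.depth and A.sig]
36. n0.off = 13  [13]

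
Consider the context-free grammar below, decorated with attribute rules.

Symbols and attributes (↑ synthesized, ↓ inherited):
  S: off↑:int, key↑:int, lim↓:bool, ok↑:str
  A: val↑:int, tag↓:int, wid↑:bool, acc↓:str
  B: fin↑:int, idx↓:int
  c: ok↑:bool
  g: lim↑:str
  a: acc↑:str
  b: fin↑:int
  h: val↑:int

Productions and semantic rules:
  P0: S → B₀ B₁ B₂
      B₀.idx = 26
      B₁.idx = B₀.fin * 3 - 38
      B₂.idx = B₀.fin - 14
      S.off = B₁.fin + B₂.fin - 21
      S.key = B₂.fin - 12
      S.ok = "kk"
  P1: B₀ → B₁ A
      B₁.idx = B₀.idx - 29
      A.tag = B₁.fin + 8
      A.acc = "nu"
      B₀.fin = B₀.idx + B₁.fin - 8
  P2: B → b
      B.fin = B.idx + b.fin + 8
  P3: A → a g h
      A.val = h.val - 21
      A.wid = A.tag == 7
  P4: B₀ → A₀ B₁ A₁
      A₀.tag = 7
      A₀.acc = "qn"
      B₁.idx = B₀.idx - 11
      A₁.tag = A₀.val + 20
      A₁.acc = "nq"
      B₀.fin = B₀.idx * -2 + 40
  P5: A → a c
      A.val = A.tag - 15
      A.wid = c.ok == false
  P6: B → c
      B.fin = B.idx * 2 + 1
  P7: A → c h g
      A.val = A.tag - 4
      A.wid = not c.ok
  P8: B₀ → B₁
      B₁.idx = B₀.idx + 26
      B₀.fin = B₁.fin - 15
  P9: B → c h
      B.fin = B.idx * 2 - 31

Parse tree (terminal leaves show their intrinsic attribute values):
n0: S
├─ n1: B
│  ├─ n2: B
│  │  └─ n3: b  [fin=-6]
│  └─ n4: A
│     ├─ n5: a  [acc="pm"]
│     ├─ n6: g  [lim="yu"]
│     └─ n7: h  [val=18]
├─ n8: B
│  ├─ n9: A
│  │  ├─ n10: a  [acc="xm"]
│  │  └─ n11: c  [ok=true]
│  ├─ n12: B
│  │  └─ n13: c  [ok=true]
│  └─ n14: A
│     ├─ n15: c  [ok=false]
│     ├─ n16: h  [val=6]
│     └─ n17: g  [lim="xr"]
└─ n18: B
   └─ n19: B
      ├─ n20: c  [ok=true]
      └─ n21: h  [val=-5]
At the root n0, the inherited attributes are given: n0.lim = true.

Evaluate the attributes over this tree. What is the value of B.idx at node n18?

1. n0.lim = true  [given at root]
2. n1.idx = 26  [26]
3. n2.idx = -3  [B₀.idx - 29]
4. n3.fin = -6  [terminal]
5. n2.fin = -1  [B.idx + b.fin + 8]
6. n4.tag = 7  [B₁.fin + 8]
7. n4.acc = "nu"  ["nu"]
8. n5.acc = "pm"  [terminal]
9. n6.lim = "yu"  [terminal]
10. n7.val = 18  [terminal]
11. n4.val = -3  [h.val - 21]
12. n4.wid = true  [A.tag == 7]
13. n1.fin = 17  [B₀.idx + B₁.fin - 8]
14. n8.idx = 13  [B₀.fin * 3 - 38]
15. n9.tag = 7  [7]
16. n9.acc = "qn"  ["qn"]
17. n10.acc = "xm"  [terminal]
18. n11.ok = true  [terminal]
19. n9.val = -8  [A.tag - 15]
20. n9.wid = false  [c.ok == false]
21. n12.idx = 2  [B₀.idx - 11]
22. n13.ok = true  [terminal]
23. n12.fin = 5  [B.idx * 2 + 1]
24. n14.tag = 12  [A₀.val + 20]
25. n14.acc = "nq"  ["nq"]
26. n15.ok = false  [terminal]
27. n16.val = 6  [terminal]
28. n17.lim = "xr"  [terminal]
29. n14.val = 8  [A.tag - 4]
30. n14.wid = true  [not c.ok]
31. n8.fin = 14  [B₀.idx * -2 + 40]
32. n18.idx = 3  [B₀.fin - 14]
33. n19.idx = 29  [B₀.idx + 26]
34. n20.ok = true  [terminal]
35. n21.val = -5  [terminal]
36. n19.fin = 27  [B.idx * 2 - 31]
37. n18.fin = 12  [B₁.fin - 15]
38. n0.off = 5  [B₁.fin + B₂.fin - 21]
39. n0.key = 0  [B₂.fin - 12]
40. n0.ok = "kk"  ["kk"]

3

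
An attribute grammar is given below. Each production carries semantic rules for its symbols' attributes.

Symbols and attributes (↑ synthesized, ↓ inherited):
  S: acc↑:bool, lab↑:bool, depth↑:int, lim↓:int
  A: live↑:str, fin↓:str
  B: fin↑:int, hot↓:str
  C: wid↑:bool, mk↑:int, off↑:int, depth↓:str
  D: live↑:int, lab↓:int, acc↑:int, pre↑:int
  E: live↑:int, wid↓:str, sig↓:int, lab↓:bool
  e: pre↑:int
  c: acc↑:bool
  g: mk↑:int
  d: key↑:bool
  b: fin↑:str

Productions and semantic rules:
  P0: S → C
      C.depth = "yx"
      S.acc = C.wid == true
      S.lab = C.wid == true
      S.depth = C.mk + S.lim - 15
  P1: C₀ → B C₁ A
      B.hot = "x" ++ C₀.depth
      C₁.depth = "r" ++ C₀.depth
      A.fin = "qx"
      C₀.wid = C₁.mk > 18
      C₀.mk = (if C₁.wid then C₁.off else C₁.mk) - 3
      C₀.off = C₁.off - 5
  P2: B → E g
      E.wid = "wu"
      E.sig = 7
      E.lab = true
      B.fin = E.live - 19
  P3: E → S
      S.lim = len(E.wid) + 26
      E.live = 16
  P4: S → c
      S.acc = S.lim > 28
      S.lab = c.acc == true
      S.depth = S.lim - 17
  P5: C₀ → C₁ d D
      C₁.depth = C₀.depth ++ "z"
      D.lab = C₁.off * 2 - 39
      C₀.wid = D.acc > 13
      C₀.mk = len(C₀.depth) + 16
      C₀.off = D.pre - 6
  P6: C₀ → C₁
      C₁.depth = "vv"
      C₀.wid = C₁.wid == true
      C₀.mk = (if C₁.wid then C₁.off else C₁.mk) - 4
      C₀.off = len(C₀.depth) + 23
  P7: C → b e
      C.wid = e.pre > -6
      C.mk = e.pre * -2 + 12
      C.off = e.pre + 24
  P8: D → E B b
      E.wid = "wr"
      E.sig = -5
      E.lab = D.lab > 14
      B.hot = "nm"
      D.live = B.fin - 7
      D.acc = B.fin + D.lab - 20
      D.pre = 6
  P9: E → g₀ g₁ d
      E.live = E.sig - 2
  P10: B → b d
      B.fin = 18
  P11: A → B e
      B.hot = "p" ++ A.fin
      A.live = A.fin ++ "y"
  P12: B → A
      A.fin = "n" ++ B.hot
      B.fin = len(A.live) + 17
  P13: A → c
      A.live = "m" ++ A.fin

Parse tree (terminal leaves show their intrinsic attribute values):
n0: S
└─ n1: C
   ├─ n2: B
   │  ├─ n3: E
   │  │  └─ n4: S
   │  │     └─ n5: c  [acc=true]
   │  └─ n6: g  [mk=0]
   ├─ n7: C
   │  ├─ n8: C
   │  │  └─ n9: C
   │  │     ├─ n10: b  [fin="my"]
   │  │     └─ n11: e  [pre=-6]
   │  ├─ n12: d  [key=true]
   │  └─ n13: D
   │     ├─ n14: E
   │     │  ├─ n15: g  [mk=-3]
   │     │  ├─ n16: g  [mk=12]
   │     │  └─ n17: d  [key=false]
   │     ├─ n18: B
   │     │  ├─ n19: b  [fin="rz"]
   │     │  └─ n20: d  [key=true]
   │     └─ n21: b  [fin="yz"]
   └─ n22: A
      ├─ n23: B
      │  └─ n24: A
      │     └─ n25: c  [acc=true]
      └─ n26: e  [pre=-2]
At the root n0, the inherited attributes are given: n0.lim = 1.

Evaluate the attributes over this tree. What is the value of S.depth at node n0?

1. n0.lim = 1  [given at root]
2. n1.depth = "yx"  ["yx"]
3. n2.hot = "xyx"  ["x" ++ C₀.depth]
4. n3.wid = "wu"  ["wu"]
5. n3.sig = 7  [7]
6. n3.lab = true  [true]
7. n4.lim = 28  [len(E.wid) + 26]
8. n5.acc = true  [terminal]
9. n4.acc = false  [S.lim > 28]
10. n4.lab = true  [c.acc == true]
11. n4.depth = 11  [S.lim - 17]
12. n3.live = 16  [16]
13. n6.mk = 0  [terminal]
14. n2.fin = -3  [E.live - 19]
15. n7.depth = "ryx"  ["r" ++ C₀.depth]
16. n8.depth = "ryxz"  [C₀.depth ++ "z"]
17. n9.depth = "vv"  ["vv"]
18. n10.fin = "my"  [terminal]
19. n11.pre = -6  [terminal]
20. n9.wid = false  [e.pre > -6]
21. n9.mk = 24  [e.pre * -2 + 12]
22. n9.off = 18  [e.pre + 24]
23. n8.wid = false  [C₁.wid == true]
24. n8.mk = 20  [(if C₁.wid then C₁.off else C₁.mk) - 4]
25. n8.off = 27  [len(C₀.depth) + 23]
26. n12.key = true  [terminal]
27. n13.lab = 15  [C₁.off * 2 - 39]
28. n14.wid = "wr"  ["wr"]
29. n14.sig = -5  [-5]
30. n14.lab = true  [D.lab > 14]
31. n15.mk = -3  [terminal]
32. n16.mk = 12  [terminal]
33. n17.key = false  [terminal]
34. n14.live = -7  [E.sig - 2]
35. n18.hot = "nm"  ["nm"]
36. n19.fin = "rz"  [terminal]
37. n20.key = true  [terminal]
38. n18.fin = 18  [18]
39. n21.fin = "yz"  [terminal]
40. n13.live = 11  [B.fin - 7]
41. n13.acc = 13  [B.fin + D.lab - 20]
42. n13.pre = 6  [6]
43. n7.wid = false  [D.acc > 13]
44. n7.mk = 19  [len(C₀.depth) + 16]
45. n7.off = 0  [D.pre - 6]
46. n22.fin = "qx"  ["qx"]
47. n23.hot = "pqx"  ["p" ++ A.fin]
48. n24.fin = "npqx"  ["n" ++ B.hot]
49. n25.acc = true  [terminal]
50. n24.live = "mnpqx"  ["m" ++ A.fin]
51. n23.fin = 22  [len(A.live) + 17]
52. n26.pre = -2  [terminal]
53. n22.live = "qxy"  [A.fin ++ "y"]
54. n1.wid = true  [C₁.mk > 18]
55. n1.mk = 16  [(if C₁.wid then C₁.off else C₁.mk) - 3]
56. n1.off = -5  [C₁.off - 5]
57. n0.acc = true  [C.wid == true]
58. n0.lab = true  [C.wid == true]
59. n0.depth = 2  [C.mk + S.lim - 15]

2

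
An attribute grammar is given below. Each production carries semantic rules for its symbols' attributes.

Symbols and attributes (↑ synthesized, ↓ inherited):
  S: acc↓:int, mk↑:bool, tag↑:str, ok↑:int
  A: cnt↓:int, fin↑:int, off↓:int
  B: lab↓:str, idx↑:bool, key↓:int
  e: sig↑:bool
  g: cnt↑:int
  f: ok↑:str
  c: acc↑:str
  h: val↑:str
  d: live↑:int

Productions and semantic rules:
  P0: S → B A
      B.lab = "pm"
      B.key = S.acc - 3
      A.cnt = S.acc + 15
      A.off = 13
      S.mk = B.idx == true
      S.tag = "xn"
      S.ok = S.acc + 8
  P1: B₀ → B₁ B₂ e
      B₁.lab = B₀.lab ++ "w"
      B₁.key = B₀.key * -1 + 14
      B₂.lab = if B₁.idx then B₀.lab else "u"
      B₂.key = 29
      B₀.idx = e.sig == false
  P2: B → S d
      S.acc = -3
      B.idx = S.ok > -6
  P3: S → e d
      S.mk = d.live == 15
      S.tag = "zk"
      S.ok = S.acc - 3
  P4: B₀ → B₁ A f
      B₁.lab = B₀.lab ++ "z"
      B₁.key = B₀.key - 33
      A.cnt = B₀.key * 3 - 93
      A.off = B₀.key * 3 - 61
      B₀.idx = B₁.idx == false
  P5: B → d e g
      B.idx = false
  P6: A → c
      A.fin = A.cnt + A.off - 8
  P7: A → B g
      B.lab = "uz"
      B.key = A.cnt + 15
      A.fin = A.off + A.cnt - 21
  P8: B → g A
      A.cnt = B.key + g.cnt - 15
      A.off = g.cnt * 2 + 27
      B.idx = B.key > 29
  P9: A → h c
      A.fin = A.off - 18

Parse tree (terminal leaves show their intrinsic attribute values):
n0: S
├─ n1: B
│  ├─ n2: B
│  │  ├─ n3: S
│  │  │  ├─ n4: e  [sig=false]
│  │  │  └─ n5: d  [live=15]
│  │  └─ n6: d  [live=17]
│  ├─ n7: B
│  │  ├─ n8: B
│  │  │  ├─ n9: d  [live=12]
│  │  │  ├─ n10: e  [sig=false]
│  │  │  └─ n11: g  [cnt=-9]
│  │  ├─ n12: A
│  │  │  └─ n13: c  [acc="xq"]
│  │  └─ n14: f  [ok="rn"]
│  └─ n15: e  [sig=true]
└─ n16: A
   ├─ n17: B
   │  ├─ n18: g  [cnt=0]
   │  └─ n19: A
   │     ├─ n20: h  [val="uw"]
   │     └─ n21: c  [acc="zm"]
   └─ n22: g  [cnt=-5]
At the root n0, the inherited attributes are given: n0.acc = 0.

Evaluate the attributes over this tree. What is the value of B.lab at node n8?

1. n0.acc = 0  [given at root]
2. n1.lab = "pm"  ["pm"]
3. n1.key = -3  [S.acc - 3]
4. n2.lab = "pmw"  [B₀.lab ++ "w"]
5. n2.key = 17  [B₀.key * -1 + 14]
6. n3.acc = -3  [-3]
7. n4.sig = false  [terminal]
8. n5.live = 15  [terminal]
9. n3.mk = true  [d.live == 15]
10. n3.tag = "zk"  ["zk"]
11. n3.ok = -6  [S.acc - 3]
12. n6.live = 17  [terminal]
13. n2.idx = false  [S.ok > -6]
14. n7.lab = "u"  [if B₁.idx then B₀.lab else "u"]
15. n7.key = 29  [29]
16. n8.lab = "uz"  [B₀.lab ++ "z"]
17. n8.key = -4  [B₀.key - 33]
18. n9.live = 12  [terminal]
19. n10.sig = false  [terminal]
20. n11.cnt = -9  [terminal]
21. n8.idx = false  [false]
22. n12.cnt = -6  [B₀.key * 3 - 93]
23. n12.off = 26  [B₀.key * 3 - 61]
24. n13.acc = "xq"  [terminal]
25. n12.fin = 12  [A.cnt + A.off - 8]
26. n14.ok = "rn"  [terminal]
27. n7.idx = true  [B₁.idx == false]
28. n15.sig = true  [terminal]
29. n1.idx = false  [e.sig == false]
30. n16.cnt = 15  [S.acc + 15]
31. n16.off = 13  [13]
32. n17.lab = "uz"  ["uz"]
33. n17.key = 30  [A.cnt + 15]
34. n18.cnt = 0  [terminal]
35. n19.cnt = 15  [B.key + g.cnt - 15]
36. n19.off = 27  [g.cnt * 2 + 27]
37. n20.val = "uw"  [terminal]
38. n21.acc = "zm"  [terminal]
39. n19.fin = 9  [A.off - 18]
40. n17.idx = true  [B.key > 29]
41. n22.cnt = -5  [terminal]
42. n16.fin = 7  [A.off + A.cnt - 21]
43. n0.mk = false  [B.idx == true]
44. n0.tag = "xn"  ["xn"]
45. n0.ok = 8  [S.acc + 8]

"uz"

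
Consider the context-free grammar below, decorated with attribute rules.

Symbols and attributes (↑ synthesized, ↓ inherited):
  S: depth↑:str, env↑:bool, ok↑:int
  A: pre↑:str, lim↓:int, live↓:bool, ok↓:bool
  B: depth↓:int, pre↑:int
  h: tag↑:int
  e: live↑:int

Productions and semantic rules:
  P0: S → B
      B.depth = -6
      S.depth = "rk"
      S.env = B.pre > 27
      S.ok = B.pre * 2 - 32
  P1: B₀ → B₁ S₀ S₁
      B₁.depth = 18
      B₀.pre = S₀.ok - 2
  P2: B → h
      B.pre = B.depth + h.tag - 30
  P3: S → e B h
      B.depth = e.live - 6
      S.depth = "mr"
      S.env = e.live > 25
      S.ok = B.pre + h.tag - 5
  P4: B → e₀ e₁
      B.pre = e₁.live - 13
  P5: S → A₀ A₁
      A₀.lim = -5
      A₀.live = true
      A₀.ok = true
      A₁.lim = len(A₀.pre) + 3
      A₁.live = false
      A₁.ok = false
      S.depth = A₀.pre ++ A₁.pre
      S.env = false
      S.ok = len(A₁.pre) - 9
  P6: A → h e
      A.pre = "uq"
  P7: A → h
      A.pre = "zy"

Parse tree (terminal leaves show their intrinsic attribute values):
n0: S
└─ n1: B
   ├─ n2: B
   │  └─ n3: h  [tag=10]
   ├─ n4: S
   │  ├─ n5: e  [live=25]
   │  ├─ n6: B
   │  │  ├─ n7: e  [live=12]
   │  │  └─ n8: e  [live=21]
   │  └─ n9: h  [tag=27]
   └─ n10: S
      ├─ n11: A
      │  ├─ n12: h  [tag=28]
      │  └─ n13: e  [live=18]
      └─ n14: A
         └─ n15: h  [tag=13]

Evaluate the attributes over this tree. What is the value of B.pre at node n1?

28

1. n1.depth = -6  [-6]
2. n2.depth = 18  [18]
3. n3.tag = 10  [terminal]
4. n2.pre = -2  [B.depth + h.tag - 30]
5. n5.live = 25  [terminal]
6. n6.depth = 19  [e.live - 6]
7. n7.live = 12  [terminal]
8. n8.live = 21  [terminal]
9. n6.pre = 8  [e₁.live - 13]
10. n9.tag = 27  [terminal]
11. n4.depth = "mr"  ["mr"]
12. n4.env = false  [e.live > 25]
13. n4.ok = 30  [B.pre + h.tag - 5]
14. n11.lim = -5  [-5]
15. n11.live = true  [true]
16. n11.ok = true  [true]
17. n12.tag = 28  [terminal]
18. n13.live = 18  [terminal]
19. n11.pre = "uq"  ["uq"]
20. n14.lim = 5  [len(A₀.pre) + 3]
21. n14.live = false  [false]
22. n14.ok = false  [false]
23. n15.tag = 13  [terminal]
24. n14.pre = "zy"  ["zy"]
25. n10.depth = "uqzy"  [A₀.pre ++ A₁.pre]
26. n10.env = false  [false]
27. n10.ok = -7  [len(A₁.pre) - 9]
28. n1.pre = 28  [S₀.ok - 2]
29. n0.depth = "rk"  ["rk"]
30. n0.env = true  [B.pre > 27]
31. n0.ok = 24  [B.pre * 2 - 32]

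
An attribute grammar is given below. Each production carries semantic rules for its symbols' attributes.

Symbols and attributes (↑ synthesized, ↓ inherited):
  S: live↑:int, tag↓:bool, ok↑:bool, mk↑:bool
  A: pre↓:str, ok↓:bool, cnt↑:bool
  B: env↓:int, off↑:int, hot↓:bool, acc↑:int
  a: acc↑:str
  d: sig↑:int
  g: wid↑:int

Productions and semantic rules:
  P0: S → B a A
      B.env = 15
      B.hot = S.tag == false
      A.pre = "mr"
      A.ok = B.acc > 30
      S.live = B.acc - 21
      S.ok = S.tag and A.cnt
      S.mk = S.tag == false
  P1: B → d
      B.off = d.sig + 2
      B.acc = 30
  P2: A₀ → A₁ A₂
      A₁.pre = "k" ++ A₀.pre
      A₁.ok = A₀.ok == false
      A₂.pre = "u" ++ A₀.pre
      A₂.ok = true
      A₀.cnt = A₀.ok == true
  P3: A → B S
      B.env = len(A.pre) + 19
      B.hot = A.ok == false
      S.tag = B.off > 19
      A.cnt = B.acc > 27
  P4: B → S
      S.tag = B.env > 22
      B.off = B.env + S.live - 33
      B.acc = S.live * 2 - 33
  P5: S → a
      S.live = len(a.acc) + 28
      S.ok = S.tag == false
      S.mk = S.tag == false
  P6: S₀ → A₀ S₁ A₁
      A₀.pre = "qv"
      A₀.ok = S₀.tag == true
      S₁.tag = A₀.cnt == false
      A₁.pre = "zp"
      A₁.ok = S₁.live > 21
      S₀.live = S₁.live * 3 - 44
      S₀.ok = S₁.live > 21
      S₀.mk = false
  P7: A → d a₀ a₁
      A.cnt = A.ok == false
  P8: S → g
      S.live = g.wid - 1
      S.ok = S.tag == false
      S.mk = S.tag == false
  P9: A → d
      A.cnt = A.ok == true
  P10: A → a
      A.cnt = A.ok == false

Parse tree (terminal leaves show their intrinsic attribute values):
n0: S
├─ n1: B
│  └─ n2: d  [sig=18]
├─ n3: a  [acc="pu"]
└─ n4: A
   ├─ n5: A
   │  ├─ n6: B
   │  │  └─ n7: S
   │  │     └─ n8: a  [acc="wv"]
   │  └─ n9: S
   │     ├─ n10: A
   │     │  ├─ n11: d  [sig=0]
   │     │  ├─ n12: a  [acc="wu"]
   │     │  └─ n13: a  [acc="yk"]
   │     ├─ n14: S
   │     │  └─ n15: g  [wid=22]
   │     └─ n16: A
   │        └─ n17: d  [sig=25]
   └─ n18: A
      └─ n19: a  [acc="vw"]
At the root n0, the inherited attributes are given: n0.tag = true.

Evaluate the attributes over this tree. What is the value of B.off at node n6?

19

1. n0.tag = true  [given at root]
2. n1.env = 15  [15]
3. n1.hot = false  [S.tag == false]
4. n2.sig = 18  [terminal]
5. n1.off = 20  [d.sig + 2]
6. n1.acc = 30  [30]
7. n3.acc = "pu"  [terminal]
8. n4.pre = "mr"  ["mr"]
9. n4.ok = false  [B.acc > 30]
10. n5.pre = "kmr"  ["k" ++ A₀.pre]
11. n5.ok = true  [A₀.ok == false]
12. n6.env = 22  [len(A.pre) + 19]
13. n6.hot = false  [A.ok == false]
14. n7.tag = false  [B.env > 22]
15. n8.acc = "wv"  [terminal]
16. n7.live = 30  [len(a.acc) + 28]
17. n7.ok = true  [S.tag == false]
18. n7.mk = true  [S.tag == false]
19. n6.off = 19  [B.env + S.live - 33]
20. n6.acc = 27  [S.live * 2 - 33]
21. n9.tag = false  [B.off > 19]
22. n10.pre = "qv"  ["qv"]
23. n10.ok = false  [S₀.tag == true]
24. n11.sig = 0  [terminal]
25. n12.acc = "wu"  [terminal]
26. n13.acc = "yk"  [terminal]
27. n10.cnt = true  [A.ok == false]
28. n14.tag = false  [A₀.cnt == false]
29. n15.wid = 22  [terminal]
30. n14.live = 21  [g.wid - 1]
31. n14.ok = true  [S.tag == false]
32. n14.mk = true  [S.tag == false]
33. n16.pre = "zp"  ["zp"]
34. n16.ok = false  [S₁.live > 21]
35. n17.sig = 25  [terminal]
36. n16.cnt = false  [A.ok == true]
37. n9.live = 19  [S₁.live * 3 - 44]
38. n9.ok = false  [S₁.live > 21]
39. n9.mk = false  [false]
40. n5.cnt = false  [B.acc > 27]
41. n18.pre = "umr"  ["u" ++ A₀.pre]
42. n18.ok = true  [true]
43. n19.acc = "vw"  [terminal]
44. n18.cnt = false  [A.ok == false]
45. n4.cnt = false  [A₀.ok == true]
46. n0.live = 9  [B.acc - 21]
47. n0.ok = false  [S.tag and A.cnt]
48. n0.mk = false  [S.tag == false]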